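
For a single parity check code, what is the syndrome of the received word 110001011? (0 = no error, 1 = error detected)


Syndrome = XOR of all bits = 1 XOR 1 XOR 0 XOR 0 XOR 0 XOR 1 XOR 0 XOR 1 XOR 1 = 1

1


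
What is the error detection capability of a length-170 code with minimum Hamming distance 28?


Detection capability = d_min - 1 = 28 - 1 = 27

27 errors


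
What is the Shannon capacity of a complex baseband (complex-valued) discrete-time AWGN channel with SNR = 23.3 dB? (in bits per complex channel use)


SNR_linear = 10^(23.3/10) = 213.7962; C = log2(1 + SNR_linear) = log2(1 + 213.7962) = 7.7468

7.7468 bits/channel use


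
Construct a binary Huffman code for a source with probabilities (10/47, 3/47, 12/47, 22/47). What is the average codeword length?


Huffman construction (repeatedly merge the two least-probable nodes; each merge adds 1 bit to every symbol beneath it): 3/47 + 10/47 = 13/47; 12/47 + 13/47 = 25/47; 22/47 + 25/47 = 1. Resulting codeword lengths (in the order the probabilities were given): (3, 3, 2, 1). L_avg = sum(p_i * l_i) = 10/47*3 + 3/47*3 + 12/47*2 + 22/47*1 = 85/47 = 1.8085

1.8085 bits


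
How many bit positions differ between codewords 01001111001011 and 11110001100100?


Count differing positions: ^ . ^ ^ ^ ^ ^ . ^ . ^ ^ ^ ^ = 11 differences

11


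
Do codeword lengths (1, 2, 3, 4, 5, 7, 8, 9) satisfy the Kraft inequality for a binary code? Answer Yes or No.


Kraft sum = sum(2^(-l_i)) = 0.9824, need <= 1. Result: satisfied (a binary prefix-free code with these lengths exists)

Yes


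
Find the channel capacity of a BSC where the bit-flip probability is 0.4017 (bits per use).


H(p) = -p*log2(p) - (1-p)*log2(1-p) = -0.4017*log2(0.4017) - 0.5983*log2(0.5983) = 0.528561 + 0.443376 = 0.9719. C = 1 - H(p) = 1 - 0.9719 = 0.0281

0.0281 bits


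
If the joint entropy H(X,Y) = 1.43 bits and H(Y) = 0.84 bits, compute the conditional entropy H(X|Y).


H(X|Y) = H(X,Y) - H(Y) = 1.43 - 0.84 = 0.59

0.59 bits


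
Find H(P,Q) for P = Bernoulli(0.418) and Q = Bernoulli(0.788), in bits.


H(P,Q) = -p*log2(q) - (1-p)*log2(1-q). -0.418*log2(0.788) = 0.143680; -0.582*log2(0.212) = 1.302437. H(P,Q) = 0.143680 + 1.302437 = 1.4461

1.4461 bits


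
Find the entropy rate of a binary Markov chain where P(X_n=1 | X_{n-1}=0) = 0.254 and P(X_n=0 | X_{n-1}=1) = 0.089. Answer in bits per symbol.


Stationary distribution: pi_0 = p10/(p01+p10) = 0.2595, pi_1 = 0.7405. Entropy rate H' = pi_0*H(p01) + pi_1*H(p10) = 0.2595*0.8176 + 0.7405*0.4331 = 0.5329

0.5329 bits/symbol


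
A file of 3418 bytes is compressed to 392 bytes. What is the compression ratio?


Ratio = original / compressed = 3418 / 392 = 8.7194

8.7194


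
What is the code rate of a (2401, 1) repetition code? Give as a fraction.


Rate = k/n = 1/2401

1/2401


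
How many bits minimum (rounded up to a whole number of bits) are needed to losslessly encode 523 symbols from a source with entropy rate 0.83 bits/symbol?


Minimum bits >= n * H = 523 * 0.83 = 434.09, rounded up to a whole number of bits = 435

435 bits


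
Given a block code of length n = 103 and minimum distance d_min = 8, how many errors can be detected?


Detection capability = d_min - 1 = 8 - 1 = 7

7 errors


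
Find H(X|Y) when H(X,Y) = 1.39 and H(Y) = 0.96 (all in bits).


H(X|Y) = H(X,Y) - H(Y) = 1.39 - 0.96 = 0.43

0.43 bits


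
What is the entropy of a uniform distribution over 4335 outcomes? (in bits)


H = log2(n) = log2(4335) = 12.0818

12.0818 bits


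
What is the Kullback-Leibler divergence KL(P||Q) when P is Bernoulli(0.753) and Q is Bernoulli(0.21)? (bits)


KL = p*log2(p/q) + (1-p)*log2((1-p)/(1-q)) = 0.753*log2(0.753/0.21) + 0.247*log2(0.247/0.79) = 0.9729

0.9729 bits


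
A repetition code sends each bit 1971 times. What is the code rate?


Rate = k/n = 1/1971

1/1971


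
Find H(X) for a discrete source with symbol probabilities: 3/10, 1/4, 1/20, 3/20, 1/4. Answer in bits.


H = -sum(p_i * log2(p_i)). Terms: -(3/10)*log2(3/10) = 0.521090; -(1/4)*log2(1/4) = 0.500000; -(1/20)*log2(1/20) = 0.216096; -(3/20)*log2(3/20) = 0.410545; -(1/4)*log2(1/4) = 0.500000. H = 0.521090 + 0.500000 + 0.216096 + 0.410545 + 0.500000 = 2.1477

2.1477 bits


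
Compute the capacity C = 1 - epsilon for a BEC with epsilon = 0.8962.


C = 1 - epsilon = 1 - 0.8962 = 0.1038

0.1038 bits


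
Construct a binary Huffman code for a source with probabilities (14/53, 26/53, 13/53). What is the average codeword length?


Huffman construction (repeatedly merge the two least-probable nodes; each merge adds 1 bit to every symbol beneath it): 13/53 + 14/53 = 27/53; 26/53 + 27/53 = 1. Resulting codeword lengths (in the order the probabilities were given): (2, 1, 2). L_avg = sum(p_i * l_i) = 14/53*2 + 26/53*1 + 13/53*2 = 80/53 = 1.5094

1.5094 bits


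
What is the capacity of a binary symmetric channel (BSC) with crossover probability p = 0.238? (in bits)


H(p) = -p*log2(p) - (1-p)*log2(1-p) = -0.238*log2(0.238) - 0.762*log2(0.762) = 0.492890 + 0.298808 = 0.7917. C = 1 - H(p) = 1 - 0.7917 = 0.2083

0.2083 bits


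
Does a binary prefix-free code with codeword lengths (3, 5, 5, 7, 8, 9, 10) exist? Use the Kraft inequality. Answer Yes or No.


Kraft sum = sum(2^(-l_i)) = 0.2021, need <= 1. Result: satisfied (a binary prefix-free code with these lengths exists)

Yes


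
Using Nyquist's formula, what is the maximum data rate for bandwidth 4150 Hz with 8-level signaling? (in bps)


Rate = 2 * B * log2(M) = 2 * 4150 * 3.0 = 24900.0

24900.0 bps


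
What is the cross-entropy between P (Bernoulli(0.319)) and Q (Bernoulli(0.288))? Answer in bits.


H(P,Q) = -p*log2(q) - (1-p)*log2(1-q). -0.319*log2(0.288) = 0.572879; -0.681*log2(0.712) = 0.333725. H(P,Q) = 0.572879 + 0.333725 = 0.9066

0.9066 bits


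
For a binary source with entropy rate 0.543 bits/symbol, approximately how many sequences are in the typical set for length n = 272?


log2|A_typical| = nH = 272 * 0.543 = 147.696, so |A_typical| ~ 2^147.696 = 2.890e+44

2.890e+44


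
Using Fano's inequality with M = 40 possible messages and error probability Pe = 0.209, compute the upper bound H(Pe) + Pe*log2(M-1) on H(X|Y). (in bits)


H(Pe) = -Pe*log2(Pe) - (1-Pe)*log2(1-Pe) = -0.209*log2(0.209) - 0.791*log2(0.791) = 0.472011 + 0.267556 = 0.7396. Pe*log2(M-1) = 0.209*log2(39) = 1.104649. Bound = H(Pe) + Pe*log2(M-1) = 0.472011 + 0.267556 + 1.104649 = 1.8442

1.8442 bits


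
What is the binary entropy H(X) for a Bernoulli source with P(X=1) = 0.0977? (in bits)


H = -p*log2(p) - (1-p)*log2(1-p). -0.0977*log2(0.0977) = 0.327832; -0.9023*log2(0.9023) = 0.133830. H = 0.327832 + 0.133830 = 0.4617

0.4617 bits


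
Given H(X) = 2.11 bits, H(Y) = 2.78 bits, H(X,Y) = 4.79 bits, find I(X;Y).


I(X;Y) = H(X) + H(Y) - H(X,Y) = 2.11 + 2.78 - 4.79 = 0.1

0.1 bits


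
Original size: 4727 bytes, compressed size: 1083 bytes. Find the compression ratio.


Ratio = original / compressed = 4727 / 1083 = 4.3647

4.3647


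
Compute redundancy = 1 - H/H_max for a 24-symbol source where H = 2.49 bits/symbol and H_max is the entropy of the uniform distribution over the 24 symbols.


H_max = log2(K) = log2(24) = 4.585 bits/symbol. Redundancy = 1 - H/H_max = 1 - 2.49/4.585 = 1 - 0.5431 = 0.4569

0.4569


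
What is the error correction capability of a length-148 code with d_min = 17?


Correction capability = floor((d-1)/2) = floor((17-1)/2) = 8

8 errors


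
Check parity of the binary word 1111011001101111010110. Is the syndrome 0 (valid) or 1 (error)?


Syndrome = XOR of all bits = 1 XOR 1 XOR 1 XOR 1 XOR 0 XOR 1 XOR 1 XOR 0 XOR 0 XOR 1 XOR 1 XOR 0 XOR 1 XOR 1 XOR 1 XOR 1 XOR 0 XOR 1 XOR 0 XOR 1 XOR 1 XOR 0 = 1

1


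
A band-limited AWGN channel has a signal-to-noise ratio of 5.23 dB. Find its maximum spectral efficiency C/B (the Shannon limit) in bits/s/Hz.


SNR_linear = 10^(5.23/10) = 3.3343; C/B = log2(1 + SNR_linear) = log2(1 + 3.3343) = 2.1158

2.1158 bits/s/Hz


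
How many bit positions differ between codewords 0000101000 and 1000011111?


Count differing positions: ^ . . . ^ ^ . ^ ^ ^ = 6 differences

6


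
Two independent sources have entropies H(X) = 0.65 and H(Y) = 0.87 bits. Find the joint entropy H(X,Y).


For independent variables, H(X,Y) = H(X) + H(Y) = 0.65 + 0.87 = 1.52

1.52 bits


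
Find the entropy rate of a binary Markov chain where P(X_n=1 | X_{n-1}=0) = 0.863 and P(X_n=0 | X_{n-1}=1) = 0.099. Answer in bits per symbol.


Stationary distribution: pi_0 = p10/(p01+p10) = 0.1029, pi_1 = 0.8971. Entropy rate H' = pi_0*H(p01) + pi_1*H(p10) = 0.1029*0.5763 + 0.8971*0.4658 = 0.4772

0.4772 bits/symbol


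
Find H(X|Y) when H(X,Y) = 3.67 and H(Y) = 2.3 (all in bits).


H(X|Y) = H(X,Y) - H(Y) = 3.67 - 2.3 = 1.37

1.37 bits


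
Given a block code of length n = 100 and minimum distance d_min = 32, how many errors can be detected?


Detection capability = d_min - 1 = 32 - 1 = 31

31 errors


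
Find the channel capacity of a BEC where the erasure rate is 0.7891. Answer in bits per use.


C = 1 - epsilon = 1 - 0.7891 = 0.2109

0.2109 bits


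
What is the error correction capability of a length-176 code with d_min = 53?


Correction capability = floor((d-1)/2) = floor((53-1)/2) = 26

26 errors


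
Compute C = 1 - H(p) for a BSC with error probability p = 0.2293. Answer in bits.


H(p) = -p*log2(p) - (1-p)*log2(1-p) = -0.2293*log2(0.2293) - 0.7707*log2(0.7707) = 0.487192 + 0.289597 = 0.7768. C = 1 - H(p) = 1 - 0.7768 = 0.2232

0.2232 bits


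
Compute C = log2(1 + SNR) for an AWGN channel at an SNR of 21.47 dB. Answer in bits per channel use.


SNR_linear = 10^(21.47/10) = 140.2814; C = log2(1 + SNR_linear) = log2(1 + 140.2814) = 7.1424

7.1424 bits/channel use


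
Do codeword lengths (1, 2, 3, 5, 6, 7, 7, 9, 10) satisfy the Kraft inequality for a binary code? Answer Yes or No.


Kraft sum = sum(2^(-l_i)) = 0.9404, need <= 1. Result: satisfied (a binary prefix-free code with these lengths exists)

Yes


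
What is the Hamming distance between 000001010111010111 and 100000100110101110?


Count differing positions: ^ . . . . ^ ^ ^ . . . ^ ^ ^ ^ . . ^ = 9 differences

9


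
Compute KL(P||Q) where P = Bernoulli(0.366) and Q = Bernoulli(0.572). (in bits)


KL = p*log2(p/q) + (1-p)*log2((1-p)/(1-q)) = 0.366*log2(0.366/0.572) + 0.634*log2(0.634/0.428) = 0.1236

0.1236 bits


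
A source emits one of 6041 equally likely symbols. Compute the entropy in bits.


H = log2(n) = log2(6041) = 12.5606

12.5606 bits


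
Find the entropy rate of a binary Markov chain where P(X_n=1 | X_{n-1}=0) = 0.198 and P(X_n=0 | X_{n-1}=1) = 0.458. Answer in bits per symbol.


Stationary distribution: pi_0 = p10/(p01+p10) = 0.6982, pi_1 = 0.3018. Entropy rate H' = pi_0*H(p01) + pi_1*H(p10) = 0.6982*0.7179 + 0.3018*0.9949 = 0.8015

0.8015 bits/symbol


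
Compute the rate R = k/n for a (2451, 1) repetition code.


Rate = k/n = 1/2451

1/2451


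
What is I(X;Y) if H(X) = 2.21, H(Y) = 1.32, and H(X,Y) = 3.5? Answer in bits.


I(X;Y) = H(X) + H(Y) - H(X,Y) = 2.21 + 1.32 - 3.5 = 0.03

0.03 bits


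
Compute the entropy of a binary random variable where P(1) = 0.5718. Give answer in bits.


H = -p*log2(p) - (1-p)*log2(1-p). -0.5718*log2(0.5718) = 0.461110; -0.4282*log2(0.4282) = 0.523964. H = 0.461110 + 0.523964 = 0.9851

0.9851 bits


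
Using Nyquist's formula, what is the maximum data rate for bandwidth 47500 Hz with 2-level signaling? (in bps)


Rate = 2 * B * log2(M) = 2 * 47500 * 1.0 = 95000.0

95000.0 bps


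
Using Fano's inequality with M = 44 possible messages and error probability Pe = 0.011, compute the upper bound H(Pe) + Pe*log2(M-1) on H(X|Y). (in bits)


H(Pe) = -Pe*log2(Pe) - (1-Pe)*log2(1-Pe) = -0.011*log2(0.011) - 0.989*log2(0.989) = 0.071570 + 0.015782 = 0.0874. Pe*log2(M-1) = 0.011*log2(43) = 0.059689. Bound = H(Pe) + Pe*log2(M-1) = 0.071570 + 0.015782 + 0.059689 = 0.147

0.147 bits


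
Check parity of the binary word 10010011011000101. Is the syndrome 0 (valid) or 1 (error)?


Syndrome = XOR of all bits = 1 XOR 0 XOR 0 XOR 1 XOR 0 XOR 0 XOR 1 XOR 1 XOR 0 XOR 1 XOR 1 XOR 0 XOR 0 XOR 0 XOR 1 XOR 0 XOR 1 = 0

0


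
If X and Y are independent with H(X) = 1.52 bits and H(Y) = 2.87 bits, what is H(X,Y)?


For independent variables, H(X,Y) = H(X) + H(Y) = 1.52 + 2.87 = 4.39

4.39 bits


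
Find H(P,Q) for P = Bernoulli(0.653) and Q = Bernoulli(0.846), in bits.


H(P,Q) = -p*log2(q) - (1-p)*log2(1-q). -0.653*log2(0.846) = 0.157550; -0.347*log2(0.154) = 0.936552. H(P,Q) = 0.157550 + 0.936552 = 1.0941

1.0941 bits


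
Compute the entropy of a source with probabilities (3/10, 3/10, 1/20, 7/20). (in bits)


H = -sum(p_i * log2(p_i)). Terms: -(3/10)*log2(3/10) = 0.521090; -(3/10)*log2(3/10) = 0.521090; -(1/20)*log2(1/20) = 0.216096; -(7/20)*log2(7/20) = 0.530101. H = 0.521090 + 0.521090 + 0.216096 + 0.530101 = 1.7884

1.7884 bits


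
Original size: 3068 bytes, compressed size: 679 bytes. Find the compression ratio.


Ratio = original / compressed = 3068 / 679 = 4.5184

4.5184


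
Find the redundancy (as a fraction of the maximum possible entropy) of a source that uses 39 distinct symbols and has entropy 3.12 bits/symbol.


H_max = log2(K) = log2(39) = 5.2854 bits/symbol. Redundancy = 1 - H/H_max = 1 - 3.12/5.2854 = 1 - 0.5903 = 0.4097

0.4097


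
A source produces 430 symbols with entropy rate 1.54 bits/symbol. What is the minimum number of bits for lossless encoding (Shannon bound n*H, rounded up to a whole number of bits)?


Minimum bits >= n * H = 430 * 1.54 = 662.2, rounded up to a whole number of bits = 663

663 bits


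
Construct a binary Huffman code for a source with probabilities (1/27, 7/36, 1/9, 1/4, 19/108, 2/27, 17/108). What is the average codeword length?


Huffman construction (repeatedly merge the two least-probable nodes; each merge adds 1 bit to every symbol beneath it): 1/27 + 2/27 = 1/9; 1/9 + 1/9 = 2/9; 17/108 + 19/108 = 1/3; 7/36 + 2/9 = 5/12; 1/4 + 1/3 = 7/12; 5/12 + 7/12 = 1. Resulting codeword lengths (in the order the probabilities were given): (4, 2, 3, 2, 3, 4, 3). L_avg = sum(p_i * l_i) = 1/27*4 + 7/36*2 + 1/9*3 + 1/4*2 + 19/108*3 + 2/27*4 + 17/108*3 = 8/3 = 2.6667

2.6667 bits


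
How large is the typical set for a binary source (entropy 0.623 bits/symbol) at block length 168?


log2|A_typical| = nH = 168 * 0.623 = 104.664, so |A_typical| ~ 2^104.664 = 3.214e+31

3.214e+31


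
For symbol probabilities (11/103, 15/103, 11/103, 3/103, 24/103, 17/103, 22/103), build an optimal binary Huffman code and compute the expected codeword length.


Huffman construction (repeatedly merge the two least-probable nodes; each merge adds 1 bit to every symbol beneath it): 3/103 + 11/103 = 14/103; 11/103 + 14/103 = 25/103; 15/103 + 17/103 = 32/103; 22/103 + 24/103 = 46/103; 25/103 + 32/103 = 57/103; 46/103 + 57/103 = 1. Resulting codeword lengths (in the order the probabilities were given): (4, 3, 3, 4, 2, 3, 2). L_avg = sum(p_i * l_i) = 11/103*4 + 15/103*3 + 11/103*3 + 3/103*4 + 24/103*2 + 17/103*3 + 22/103*2 = 277/103 = 2.6893

2.6893 bits


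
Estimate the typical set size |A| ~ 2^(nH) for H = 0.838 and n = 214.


log2|A_typical| = nH = 214 * 0.838 = 179.332, so |A_typical| ~ 2^179.332 = 9.645e+53

9.645e+53


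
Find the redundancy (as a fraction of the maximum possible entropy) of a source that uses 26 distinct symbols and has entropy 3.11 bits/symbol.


H_max = log2(K) = log2(26) = 4.7004 bits/symbol. Redundancy = 1 - H/H_max = 1 - 3.11/4.7004 = 1 - 0.6616 = 0.3384

0.3384


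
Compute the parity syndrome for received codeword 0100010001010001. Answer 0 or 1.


Syndrome = XOR of all bits = 0 XOR 1 XOR 0 XOR 0 XOR 0 XOR 1 XOR 0 XOR 0 XOR 0 XOR 1 XOR 0 XOR 1 XOR 0 XOR 0 XOR 0 XOR 1 = 1

1


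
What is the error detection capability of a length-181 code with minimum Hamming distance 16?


Detection capability = d_min - 1 = 16 - 1 = 15

15 errors


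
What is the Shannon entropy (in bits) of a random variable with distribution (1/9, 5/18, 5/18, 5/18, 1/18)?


H = -sum(p_i * log2(p_i)). Terms: -(1/9)*log2(1/9) = 0.352214; -(5/18)*log2(5/18) = 0.513332; -(5/18)*log2(5/18) = 0.513332; -(5/18)*log2(5/18) = 0.513332; -(1/18)*log2(1/18) = 0.231663. H = 0.352214 + 0.513332 + 0.513332 + 0.513332 + 0.231663 = 2.1239

2.1239 bits


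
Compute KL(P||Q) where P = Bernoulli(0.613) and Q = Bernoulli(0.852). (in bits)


KL = p*log2(p/q) + (1-p)*log2((1-p)/(1-q)) = 0.613*log2(0.613/0.852) + 0.387*log2(0.387/0.148) = 0.2455

0.2455 bits


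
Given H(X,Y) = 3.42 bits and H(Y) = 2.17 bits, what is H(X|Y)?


H(X|Y) = H(X,Y) - H(Y) = 3.42 - 2.17 = 1.25

1.25 bits


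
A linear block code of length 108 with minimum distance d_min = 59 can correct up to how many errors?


Correction capability = floor((d-1)/2) = floor((59-1)/2) = 29

29 errors


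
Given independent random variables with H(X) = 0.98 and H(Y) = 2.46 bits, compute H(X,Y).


For independent variables, H(X,Y) = H(X) + H(Y) = 0.98 + 2.46 = 3.44

3.44 bits


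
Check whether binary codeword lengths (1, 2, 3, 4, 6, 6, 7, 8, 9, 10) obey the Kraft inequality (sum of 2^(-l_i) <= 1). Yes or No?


Kraft sum = sum(2^(-l_i)) = 0.9834, need <= 1. Result: satisfied (a binary prefix-free code with these lengths exists)

Yes


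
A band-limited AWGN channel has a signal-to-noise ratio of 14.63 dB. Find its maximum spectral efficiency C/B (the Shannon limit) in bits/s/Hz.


SNR_linear = 10^(14.63/10) = 29.0402; C/B = log2(1 + SNR_linear) = log2(1 + 29.0402) = 4.9088

4.9088 bits/s/Hz


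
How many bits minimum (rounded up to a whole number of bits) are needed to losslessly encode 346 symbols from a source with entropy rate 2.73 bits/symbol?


Minimum bits >= n * H = 346 * 2.73 = 944.58, rounded up to a whole number of bits = 945

945 bits


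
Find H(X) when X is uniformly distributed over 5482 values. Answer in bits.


H = log2(n) = log2(5482) = 12.4205

12.4205 bits


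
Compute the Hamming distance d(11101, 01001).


Count differing positions: ^ . ^ . . = 2 differences

2


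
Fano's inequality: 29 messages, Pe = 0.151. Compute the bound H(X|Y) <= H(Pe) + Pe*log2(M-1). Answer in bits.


H(Pe) = -Pe*log2(Pe) - (1-Pe)*log2(1-Pe) = -0.151*log2(0.151) - 0.849*log2(0.849) = 0.411834 + 0.200503 = 0.6123. Pe*log2(M-1) = 0.151*log2(28) = 0.725911. Bound = H(Pe) + Pe*log2(M-1) = 0.411834 + 0.200503 + 0.725911 = 1.3382

1.3382 bits


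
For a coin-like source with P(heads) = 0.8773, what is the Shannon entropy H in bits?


H = -p*log2(p) - (1-p)*log2(1-p). -0.8773*log2(0.8773) = 0.165685; -0.1227*log2(0.1227) = 0.371387. H = 0.165685 + 0.371387 = 0.5371

0.5371 bits


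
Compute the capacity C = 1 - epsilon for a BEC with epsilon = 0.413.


C = 1 - epsilon = 1 - 0.413 = 0.587

0.587 bits


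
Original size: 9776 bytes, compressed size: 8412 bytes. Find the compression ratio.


Ratio = original / compressed = 9776 / 8412 = 1.1621

1.1621


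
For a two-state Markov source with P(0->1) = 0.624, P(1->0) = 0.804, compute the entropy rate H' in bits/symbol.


Stationary distribution: pi_0 = p10/(p01+p10) = 0.563, pi_1 = 0.437. Entropy rate H' = pi_0*H(p01) + pi_1*H(p10) = 0.563*0.9552 + 0.437*0.7139 = 0.8497

0.8497 bits/symbol


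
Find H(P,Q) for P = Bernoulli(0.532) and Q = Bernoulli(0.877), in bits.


H(P,Q) = -p*log2(q) - (1-p)*log2(1-q). -0.532*log2(0.877) = 0.100735; -0.468*log2(0.123) = 1.414890. H(P,Q) = 0.100735 + 1.414890 = 1.5156

1.5156 bits


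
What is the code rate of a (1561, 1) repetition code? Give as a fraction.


Rate = k/n = 1/1561

1/1561


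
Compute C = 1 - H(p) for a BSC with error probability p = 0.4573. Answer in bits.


H(p) = -p*log2(p) - (1-p)*log2(1-p) = -0.4573*log2(0.4573) - 0.5427*log2(0.5427) = 0.516194 + 0.478538 = 0.9947. C = 1 - H(p) = 1 - 0.9947 = 0.0053

0.0053 bits


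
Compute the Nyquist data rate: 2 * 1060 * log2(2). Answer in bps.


Rate = 2 * B * log2(M) = 2 * 1060 * 1.0 = 2120.0

2120.0 bps


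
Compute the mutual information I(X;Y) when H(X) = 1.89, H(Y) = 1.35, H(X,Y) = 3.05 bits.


I(X;Y) = H(X) + H(Y) - H(X,Y) = 1.89 + 1.35 - 3.05 = 0.19

0.19 bits


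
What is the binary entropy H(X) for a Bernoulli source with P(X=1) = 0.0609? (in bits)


H = -p*log2(p) - (1-p)*log2(1-p). -0.0609*log2(0.0609) = 0.245879; -0.9391*log2(0.9391) = 0.085129. H = 0.245879 + 0.085129 = 0.331

0.331 bits


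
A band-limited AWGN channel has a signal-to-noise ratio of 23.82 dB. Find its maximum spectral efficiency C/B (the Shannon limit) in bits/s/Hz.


SNR_linear = 10^(23.82/10) = 240.9905; C/B = log2(1 + SNR_linear) = log2(1 + 240.9905) = 7.9188

7.9188 bits/s/Hz


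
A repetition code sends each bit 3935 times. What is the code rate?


Rate = k/n = 1/3935

1/3935


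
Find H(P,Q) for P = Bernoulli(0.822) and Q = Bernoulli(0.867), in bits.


H(P,Q) = -p*log2(q) - (1-p)*log2(1-q). -0.822*log2(0.867) = 0.169247; -0.178*log2(0.133) = 0.518069. H(P,Q) = 0.169247 + 0.518069 = 0.6873

0.6873 bits


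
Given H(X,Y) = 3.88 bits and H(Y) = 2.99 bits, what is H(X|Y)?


H(X|Y) = H(X,Y) - H(Y) = 3.88 - 2.99 = 0.89

0.89 bits


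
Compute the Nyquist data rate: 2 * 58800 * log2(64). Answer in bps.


Rate = 2 * B * log2(M) = 2 * 58800 * 6.0 = 705600.0

705600.0 bps


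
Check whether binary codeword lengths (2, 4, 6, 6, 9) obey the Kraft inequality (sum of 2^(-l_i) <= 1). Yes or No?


Kraft sum = sum(2^(-l_i)) = 0.3457, need <= 1. Result: satisfied (a binary prefix-free code with these lengths exists)

Yes


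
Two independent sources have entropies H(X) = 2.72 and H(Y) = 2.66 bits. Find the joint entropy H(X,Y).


For independent variables, H(X,Y) = H(X) + H(Y) = 2.72 + 2.66 = 5.38

5.38 bits


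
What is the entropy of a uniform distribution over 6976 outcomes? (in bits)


H = log2(n) = log2(6976) = 12.7682

12.7682 bits


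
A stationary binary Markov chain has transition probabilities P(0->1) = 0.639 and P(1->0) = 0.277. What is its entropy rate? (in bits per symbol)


Stationary distribution: pi_0 = p10/(p01+p10) = 0.3024, pi_1 = 0.6976. Entropy rate H' = pi_0*H(p01) + pi_1*H(p10) = 0.3024*0.9435 + 0.6976*0.8513 = 0.8792

0.8792 bits/symbol


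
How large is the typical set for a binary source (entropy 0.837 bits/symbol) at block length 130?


log2|A_typical| = nH = 130 * 0.837 = 108.81, so |A_typical| ~ 2^108.81 = 5.689e+32

5.689e+32


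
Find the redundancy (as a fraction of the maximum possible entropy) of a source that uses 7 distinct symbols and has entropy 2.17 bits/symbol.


H_max = log2(K) = log2(7) = 2.8074 bits/symbol. Redundancy = 1 - H/H_max = 1 - 2.17/2.8074 = 1 - 0.773 = 0.227

0.227


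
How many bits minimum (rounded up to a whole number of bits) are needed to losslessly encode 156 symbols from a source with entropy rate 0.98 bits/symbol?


Minimum bits >= n * H = 156 * 0.98 = 152.88, rounded up to a whole number of bits = 153

153 bits


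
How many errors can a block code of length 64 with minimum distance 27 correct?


Correction capability = floor((d-1)/2) = floor((27-1)/2) = 13

13 errors


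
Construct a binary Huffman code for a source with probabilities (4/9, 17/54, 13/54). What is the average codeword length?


Huffman construction (repeatedly merge the two least-probable nodes; each merge adds 1 bit to every symbol beneath it): 13/54 + 17/54 = 5/9; 4/9 + 5/9 = 1. Resulting codeword lengths (in the order the probabilities were given): (1, 2, 2). L_avg = sum(p_i * l_i) = 4/9*1 + 17/54*2 + 13/54*2 = 14/9 = 1.5556

1.5556 bits


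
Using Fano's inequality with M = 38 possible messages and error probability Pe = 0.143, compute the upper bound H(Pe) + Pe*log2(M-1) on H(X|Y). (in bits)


H(Pe) = -Pe*log2(Pe) - (1-Pe)*log2(1-Pe) = -0.143*log2(0.143) - 0.857*log2(0.857) = 0.401246 + 0.190796 = 0.592. Pe*log2(M-1) = 0.143*log2(37) = 0.744952. Bound = H(Pe) + Pe*log2(M-1) = 0.401246 + 0.190796 + 0.744952 = 1.337

1.337 bits


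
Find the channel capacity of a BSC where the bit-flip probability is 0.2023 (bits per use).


H(p) = -p*log2(p) - (1-p)*log2(1-p) = -0.2023*log2(0.2023) - 0.7977*log2(0.7977) = 0.466389 + 0.260115 = 0.7265. C = 1 - H(p) = 1 - 0.7265 = 0.2735

0.2735 bits


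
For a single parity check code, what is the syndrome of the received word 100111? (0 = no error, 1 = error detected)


Syndrome = XOR of all bits = 1 XOR 0 XOR 0 XOR 1 XOR 1 XOR 1 = 0

0


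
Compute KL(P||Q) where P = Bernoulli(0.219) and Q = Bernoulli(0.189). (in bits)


KL = p*log2(p/q) + (1-p)*log2((1-p)/(1-q)) = 0.219*log2(0.219/0.189) + 0.781*log2(0.781/0.811) = 0.0041

0.0041 bits


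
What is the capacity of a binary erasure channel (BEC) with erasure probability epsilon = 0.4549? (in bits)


C = 1 - epsilon = 1 - 0.4549 = 0.5451

0.5451 bits


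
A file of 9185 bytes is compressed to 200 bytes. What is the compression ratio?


Ratio = original / compressed = 9185 / 200 = 45.925

45.925


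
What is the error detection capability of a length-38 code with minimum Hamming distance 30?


Detection capability = d_min - 1 = 30 - 1 = 29

29 errors


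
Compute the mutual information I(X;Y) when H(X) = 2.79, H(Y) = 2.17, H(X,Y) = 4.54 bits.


I(X;Y) = H(X) + H(Y) - H(X,Y) = 2.79 + 2.17 - 4.54 = 0.42

0.42 bits


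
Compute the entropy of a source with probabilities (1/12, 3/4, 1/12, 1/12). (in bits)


H = -sum(p_i * log2(p_i)). Terms: -(1/12)*log2(1/12) = 0.298747; -(3/4)*log2(3/4) = 0.311278; -(1/12)*log2(1/12) = 0.298747; -(1/12)*log2(1/12) = 0.298747. H = 0.298747 + 0.311278 + 0.298747 + 0.298747 = 1.2075

1.2075 bits


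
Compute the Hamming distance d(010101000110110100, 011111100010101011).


Count differing positions: . . ^ . ^ . ^ . . ^ . . . ^ ^ ^ ^ ^ = 9 differences

9


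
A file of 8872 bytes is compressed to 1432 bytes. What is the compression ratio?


Ratio = original / compressed = 8872 / 1432 = 6.1955

6.1955


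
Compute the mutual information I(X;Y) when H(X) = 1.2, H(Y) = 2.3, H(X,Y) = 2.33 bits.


I(X;Y) = H(X) + H(Y) - H(X,Y) = 1.2 + 2.3 - 2.33 = 1.17

1.17 bits


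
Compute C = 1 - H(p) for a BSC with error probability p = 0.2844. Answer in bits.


H(p) = -p*log2(p) - (1-p)*log2(1-p) = -0.2844*log2(0.2844) - 0.7156*log2(0.7156) = 0.515903 + 0.345474 = 0.8614. C = 1 - H(p) = 1 - 0.8614 = 0.1386

0.1386 bits


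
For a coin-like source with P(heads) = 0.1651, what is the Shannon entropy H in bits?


H = -p*log2(p) - (1-p)*log2(1-p). -0.1651*log2(0.1651) = 0.429027; -0.8349*log2(0.8349) = 0.217345. H = 0.429027 + 0.217345 = 0.6464

0.6464 bits


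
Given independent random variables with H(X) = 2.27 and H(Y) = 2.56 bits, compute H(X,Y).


For independent variables, H(X,Y) = H(X) + H(Y) = 2.27 + 2.56 = 4.83

4.83 bits


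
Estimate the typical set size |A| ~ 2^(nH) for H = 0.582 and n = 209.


log2|A_typical| = nH = 209 * 0.582 = 121.638, so |A_typical| ~ 2^121.638 = 4.137e+36

4.137e+36


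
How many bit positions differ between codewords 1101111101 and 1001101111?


Count differing positions: . ^ . . . ^ . . ^ . = 3 differences

3


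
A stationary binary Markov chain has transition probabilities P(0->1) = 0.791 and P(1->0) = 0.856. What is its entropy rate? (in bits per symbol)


Stationary distribution: pi_0 = p10/(p01+p10) = 0.5197, pi_1 = 0.4803. Entropy rate H' = pi_0*H(p01) + pi_1*H(p10) = 0.5197*0.7396 + 0.4803*0.5946 = 0.67

0.67 bits/symbol


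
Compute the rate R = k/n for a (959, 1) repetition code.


Rate = k/n = 1/959

1/959


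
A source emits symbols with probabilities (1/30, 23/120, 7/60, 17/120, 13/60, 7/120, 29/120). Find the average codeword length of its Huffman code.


Huffman construction (repeatedly merge the two least-probable nodes; each merge adds 1 bit to every symbol beneath it): 1/30 + 7/120 = 11/120; 11/120 + 7/60 = 5/24; 17/120 + 23/120 = 1/3; 5/24 + 13/60 = 17/40; 29/120 + 1/3 = 23/40; 17/40 + 23/40 = 1. Resulting codeword lengths (in the order the probabilities were given): (4, 3, 3, 3, 2, 4, 2). L_avg = sum(p_i * l_i) = 1/30*4 + 23/120*3 + 7/60*3 + 17/120*3 + 13/60*2 + 7/120*4 + 29/120*2 = 79/30 = 2.6333

2.6333 bits


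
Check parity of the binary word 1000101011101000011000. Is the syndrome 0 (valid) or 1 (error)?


Syndrome = XOR of all bits = 1 XOR 0 XOR 0 XOR 0 XOR 1 XOR 0 XOR 1 XOR 0 XOR 1 XOR 1 XOR 1 XOR 0 XOR 1 XOR 0 XOR 0 XOR 0 XOR 0 XOR 1 XOR 1 XOR 0 XOR 0 XOR 0 = 1

1


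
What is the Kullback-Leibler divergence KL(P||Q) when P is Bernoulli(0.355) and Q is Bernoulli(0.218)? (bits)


KL = p*log2(p/q) + (1-p)*log2((1-p)/(1-q)) = 0.355*log2(0.355/0.218) + 0.645*log2(0.645/0.782) = 0.0705

0.0705 bits


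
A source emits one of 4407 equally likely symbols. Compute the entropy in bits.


H = log2(n) = log2(4407) = 12.1056

12.1056 bits


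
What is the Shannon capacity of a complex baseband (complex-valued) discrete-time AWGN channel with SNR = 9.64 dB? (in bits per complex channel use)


SNR_linear = 10^(9.64/10) = 9.2045; C = log2(1 + SNR_linear) = log2(1 + 9.2045) = 3.3511

3.3511 bits/channel use


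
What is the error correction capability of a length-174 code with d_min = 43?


Correction capability = floor((d-1)/2) = floor((43-1)/2) = 21

21 errors


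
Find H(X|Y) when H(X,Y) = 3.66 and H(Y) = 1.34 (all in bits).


H(X|Y) = H(X,Y) - H(Y) = 3.66 - 1.34 = 2.32

2.32 bits


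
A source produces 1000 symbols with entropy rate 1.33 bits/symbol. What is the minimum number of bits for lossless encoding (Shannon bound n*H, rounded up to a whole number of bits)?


Minimum bits >= n * H = 1000 * 1.33 = 1330.0, rounded up to a whole number of bits = 1330

1330 bits


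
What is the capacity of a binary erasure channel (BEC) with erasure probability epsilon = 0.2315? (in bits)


C = 1 - epsilon = 1 - 0.2315 = 0.7685

0.7685 bits


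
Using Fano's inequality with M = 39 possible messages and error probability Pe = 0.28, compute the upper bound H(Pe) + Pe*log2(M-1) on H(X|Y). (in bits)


H(Pe) = -Pe*log2(Pe) - (1-Pe)*log2(1-Pe) = -0.28*log2(0.28) - 0.72*log2(0.72) = 0.514220 + 0.341230 = 0.8555. Pe*log2(M-1) = 0.28*log2(38) = 1.469420. Bound = H(Pe) + Pe*log2(M-1) = 0.514220 + 0.341230 + 1.469420 = 2.3249

2.3249 bits


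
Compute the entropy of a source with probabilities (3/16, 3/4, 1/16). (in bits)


H = -sum(p_i * log2(p_i)). Terms: -(3/16)*log2(3/16) = 0.452820; -(3/4)*log2(3/4) = 0.311278; -(1/16)*log2(1/16) = 0.250000. H = 0.452820 + 0.311278 + 0.250000 = 1.0141

1.0141 bits


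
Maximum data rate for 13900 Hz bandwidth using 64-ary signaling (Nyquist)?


Rate = 2 * B * log2(M) = 2 * 13900 * 6.0 = 166800.0

166800.0 bps


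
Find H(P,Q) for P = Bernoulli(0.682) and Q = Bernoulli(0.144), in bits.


H(P,Q) = -p*log2(q) - (1-p)*log2(1-q). -0.682*log2(0.144) = 1.906776; -0.318*log2(0.856) = 0.071333. H(P,Q) = 1.906776 + 0.071333 = 1.9781

1.9781 bits


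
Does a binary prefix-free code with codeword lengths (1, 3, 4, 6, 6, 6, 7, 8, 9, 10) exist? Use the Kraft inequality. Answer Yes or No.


Kraft sum = sum(2^(-l_i)) = 0.749, need <= 1. Result: satisfied (a binary prefix-free code with these lengths exists)

Yes


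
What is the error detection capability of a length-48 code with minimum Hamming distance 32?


Detection capability = d_min - 1 = 32 - 1 = 31

31 errors


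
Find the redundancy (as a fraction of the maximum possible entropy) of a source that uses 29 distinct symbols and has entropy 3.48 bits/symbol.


H_max = log2(K) = log2(29) = 4.858 bits/symbol. Redundancy = 1 - H/H_max = 1 - 3.48/4.858 = 1 - 0.7163 = 0.2837

0.2837


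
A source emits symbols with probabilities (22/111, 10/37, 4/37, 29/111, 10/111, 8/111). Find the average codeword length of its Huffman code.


Huffman construction (repeatedly merge the two least-probable nodes; each merge adds 1 bit to every symbol beneath it): 8/111 + 10/111 = 6/37; 4/37 + 6/37 = 10/37; 22/111 + 29/111 = 17/37; 10/37 + 10/37 = 20/37; 17/37 + 20/37 = 1. Resulting codeword lengths (in the order the probabilities were given): (2, 2, 3, 2, 4, 4). L_avg = sum(p_i * l_i) = 22/111*2 + 10/37*2 + 4/37*3 + 29/111*2 + 10/111*4 + 8/111*4 = 90/37 = 2.4324

2.4324 bits


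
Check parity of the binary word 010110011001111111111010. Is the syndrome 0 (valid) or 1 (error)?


Syndrome = XOR of all bits = 0 XOR 1 XOR 0 XOR 1 XOR 1 XOR 0 XOR 0 XOR 1 XOR 1 XOR 0 XOR 0 XOR 1 XOR 1 XOR 1 XOR 1 XOR 1 XOR 1 XOR 1 XOR 1 XOR 1 XOR 1 XOR 0 XOR 1 XOR 0 = 0

0


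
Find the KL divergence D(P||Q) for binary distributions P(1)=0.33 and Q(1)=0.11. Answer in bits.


KL = p*log2(p/q) + (1-p)*log2((1-p)/(1-q)) = 0.33*log2(0.33/0.11) + 0.67*log2(0.67/0.89) = 0.2486

0.2486 bits


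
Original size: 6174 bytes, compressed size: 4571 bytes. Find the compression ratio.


Ratio = original / compressed = 6174 / 4571 = 1.3507

1.3507


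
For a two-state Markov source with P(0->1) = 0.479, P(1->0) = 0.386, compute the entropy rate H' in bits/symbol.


Stationary distribution: pi_0 = p10/(p01+p10) = 0.4462, pi_1 = 0.5538. Entropy rate H' = pi_0*H(p01) + pi_1*H(p10) = 0.4462*0.9987 + 0.5538*0.9622 = 0.9785

0.9785 bits/symbol


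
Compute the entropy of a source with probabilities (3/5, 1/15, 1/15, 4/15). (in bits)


H = -sum(p_i * log2(p_i)). Terms: -(3/5)*log2(3/5) = 0.442179; -(1/15)*log2(1/15) = 0.260459; -(1/15)*log2(1/15) = 0.260459; -(4/15)*log2(4/15) = 0.508504. H = 0.442179 + 0.260459 + 0.260459 + 0.508504 = 1.4716

1.4716 bits


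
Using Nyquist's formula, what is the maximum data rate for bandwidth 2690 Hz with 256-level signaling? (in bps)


Rate = 2 * B * log2(M) = 2 * 2690 * 8.0 = 43040.0

43040.0 bps


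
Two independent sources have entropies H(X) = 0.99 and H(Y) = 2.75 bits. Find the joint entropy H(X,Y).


For independent variables, H(X,Y) = H(X) + H(Y) = 0.99 + 2.75 = 3.74

3.74 bits


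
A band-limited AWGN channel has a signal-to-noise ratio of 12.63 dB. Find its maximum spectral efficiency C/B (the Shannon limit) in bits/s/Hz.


SNR_linear = 10^(12.63/10) = 18.3231; C/B = log2(1 + SNR_linear) = log2(1 + 18.3231) = 4.2723

4.2723 bits/s/Hz


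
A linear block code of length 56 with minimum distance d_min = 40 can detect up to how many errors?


Detection capability = d_min - 1 = 40 - 1 = 39

39 errors


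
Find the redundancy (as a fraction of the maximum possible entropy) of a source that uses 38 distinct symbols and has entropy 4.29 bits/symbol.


H_max = log2(K) = log2(38) = 5.2479 bits/symbol. Redundancy = 1 - H/H_max = 1 - 4.29/5.2479 = 1 - 0.8175 = 0.1825

0.1825


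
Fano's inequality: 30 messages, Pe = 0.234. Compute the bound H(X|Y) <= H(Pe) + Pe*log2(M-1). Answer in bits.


H(Pe) = -Pe*log2(Pe) - (1-Pe)*log2(1-Pe) = -0.234*log2(0.234) - 0.766*log2(0.766) = 0.490328 + 0.294591 = 0.7849. Pe*log2(M-1) = 0.234*log2(29) = 1.136768. Bound = H(Pe) + Pe*log2(M-1) = 0.490328 + 0.294591 + 1.136768 = 1.9217

1.9217 bits


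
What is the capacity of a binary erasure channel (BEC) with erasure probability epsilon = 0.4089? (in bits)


C = 1 - epsilon = 1 - 0.4089 = 0.5911

0.5911 bits


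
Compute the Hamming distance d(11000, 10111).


Count differing positions: . ^ ^ ^ ^ = 4 differences

4


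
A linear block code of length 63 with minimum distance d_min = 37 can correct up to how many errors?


Correction capability = floor((d-1)/2) = floor((37-1)/2) = 18

18 errors


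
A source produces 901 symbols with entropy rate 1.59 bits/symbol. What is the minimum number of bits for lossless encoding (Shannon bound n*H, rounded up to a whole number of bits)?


Minimum bits >= n * H = 901 * 1.59 = 1432.59, rounded up to a whole number of bits = 1433

1433 bits


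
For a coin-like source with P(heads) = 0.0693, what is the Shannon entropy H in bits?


H = -p*log2(p) - (1-p)*log2(1-p). -0.0693*log2(0.0693) = 0.266874; -0.9307*log2(0.9307) = 0.096432. H = 0.266874 + 0.096432 = 0.3633

0.3633 bits


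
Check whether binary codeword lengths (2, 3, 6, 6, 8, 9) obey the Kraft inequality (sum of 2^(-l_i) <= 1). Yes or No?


Kraft sum = sum(2^(-l_i)) = 0.4121, need <= 1. Result: satisfied (a binary prefix-free code with these lengths exists)

Yes


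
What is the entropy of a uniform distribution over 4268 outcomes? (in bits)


H = log2(n) = log2(4268) = 12.0593

12.0593 bits


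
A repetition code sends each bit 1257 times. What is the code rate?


Rate = k/n = 1/1257

1/1257


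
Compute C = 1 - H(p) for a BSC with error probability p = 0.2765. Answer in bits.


H(p) = -p*log2(p) - (1-p)*log2(1-p) = -0.2765*log2(0.2765) - 0.7235*log2(0.7235) = 0.512810 + 0.337828 = 0.8506. C = 1 - H(p) = 1 - 0.8506 = 0.1494

0.1494 bits


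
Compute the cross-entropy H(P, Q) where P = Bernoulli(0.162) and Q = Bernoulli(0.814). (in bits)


H(P,Q) = -p*log2(q) - (1-p)*log2(1-q). -0.162*log2(0.814) = 0.048098; -0.838*log2(0.186) = 2.033512. H(P,Q) = 0.048098 + 2.033512 = 2.0816

2.0816 bits


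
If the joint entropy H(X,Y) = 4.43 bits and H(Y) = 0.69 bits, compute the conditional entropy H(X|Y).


H(X|Y) = H(X,Y) - H(Y) = 4.43 - 0.69 = 3.74

3.74 bits


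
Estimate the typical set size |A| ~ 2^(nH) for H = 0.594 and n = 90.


log2|A_typical| = nH = 90 * 0.594 = 53.46, so |A_typical| ~ 2^53.46 = 1.239e+16

1.239e+16


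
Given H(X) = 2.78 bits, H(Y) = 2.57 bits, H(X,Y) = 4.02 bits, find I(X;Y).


I(X;Y) = H(X) + H(Y) - H(X,Y) = 2.78 + 2.57 - 4.02 = 1.33

1.33 bits


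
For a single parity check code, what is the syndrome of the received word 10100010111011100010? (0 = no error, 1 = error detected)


Syndrome = XOR of all bits = 1 XOR 0 XOR 1 XOR 0 XOR 0 XOR 0 XOR 1 XOR 0 XOR 1 XOR 1 XOR 1 XOR 0 XOR 1 XOR 1 XOR 1 XOR 0 XOR 0 XOR 0 XOR 1 XOR 0 = 0

0


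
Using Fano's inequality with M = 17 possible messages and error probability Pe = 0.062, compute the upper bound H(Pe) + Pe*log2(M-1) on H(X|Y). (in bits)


H(Pe) = -Pe*log2(Pe) - (1-Pe)*log2(1-Pe) = -0.062*log2(0.062) - 0.938*log2(0.938) = 0.248718 + 0.086615 = 0.3353. Pe*log2(M-1) = 0.062*log2(16) = 0.248000. Bound = H(Pe) + Pe*log2(M-1) = 0.248718 + 0.086615 + 0.248000 = 0.5833

0.5833 bits


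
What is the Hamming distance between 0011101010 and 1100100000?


Count differing positions: ^ ^ ^ ^ . . ^ . ^ . = 6 differences

6


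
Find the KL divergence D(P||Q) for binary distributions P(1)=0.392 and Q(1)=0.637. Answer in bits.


KL = p*log2(p/q) + (1-p)*log2((1-p)/(1-q)) = 0.392*log2(0.392/0.637) + 0.608*log2(0.608/0.363) = 0.1778

0.1778 bits


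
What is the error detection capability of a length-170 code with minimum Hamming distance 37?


Detection capability = d_min - 1 = 37 - 1 = 36

36 errors


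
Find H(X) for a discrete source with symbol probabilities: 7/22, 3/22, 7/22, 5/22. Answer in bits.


H = -sum(p_i * log2(p_i)). Terms: -(7/22)*log2(7/22) = 0.525661; -(3/22)*log2(3/22) = 0.391973; -(7/22)*log2(7/22) = 0.525661; -(5/22)*log2(5/22) = 0.485796. H = 0.525661 + 0.391973 + 0.525661 + 0.485796 = 1.9291

1.9291 bits


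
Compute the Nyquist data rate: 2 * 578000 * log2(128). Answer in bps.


Rate = 2 * B * log2(M) = 2 * 578000 * 7.0 = 8092000.0

8092000.0 bps


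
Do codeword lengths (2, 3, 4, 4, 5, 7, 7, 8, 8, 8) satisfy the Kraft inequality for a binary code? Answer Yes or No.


Kraft sum = sum(2^(-l_i)) = 0.5586, need <= 1. Result: satisfied (a binary prefix-free code with these lengths exists)

Yes
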